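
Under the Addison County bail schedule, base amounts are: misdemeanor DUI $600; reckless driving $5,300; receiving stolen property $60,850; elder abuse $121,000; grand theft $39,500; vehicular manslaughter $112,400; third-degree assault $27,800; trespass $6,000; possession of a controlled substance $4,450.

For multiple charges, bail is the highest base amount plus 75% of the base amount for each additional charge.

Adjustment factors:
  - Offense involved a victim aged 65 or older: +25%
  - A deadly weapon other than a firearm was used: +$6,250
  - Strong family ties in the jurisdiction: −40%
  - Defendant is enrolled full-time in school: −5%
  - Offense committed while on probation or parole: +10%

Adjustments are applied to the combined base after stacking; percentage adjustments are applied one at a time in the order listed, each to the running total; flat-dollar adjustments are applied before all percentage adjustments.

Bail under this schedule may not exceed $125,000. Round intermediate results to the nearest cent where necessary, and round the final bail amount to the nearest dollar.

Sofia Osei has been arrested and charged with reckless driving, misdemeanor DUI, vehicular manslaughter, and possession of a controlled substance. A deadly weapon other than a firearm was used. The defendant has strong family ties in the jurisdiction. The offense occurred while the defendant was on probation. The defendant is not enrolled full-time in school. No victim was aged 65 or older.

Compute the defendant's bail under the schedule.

Base amounts from the schedule: reckless driving $5,300; misdemeanor DUI $600; vehicular manslaughter $112,400; possession of a controlled substance $4,450.
Stacking rule: highest base plus 75% of each additional charge. Highest is vehicular manslaughter at $112,400. Additional: $5,300 × 75% = $3,975; $600 × 75% = $450; $4,450 × 75% = $3,337.50. Combined base = $112,400 + $7,762.50 = $120,162.50.
A deadly weapon other than a firearm was used (+$6,250 flat): $120,162.50 + $6,250 = $126,412.50.
Strong family ties in the jurisdiction (−40%): $126,412.50 × 0.6 = $75,847.50.
Offense committed while on probation or parole (+10%): $75,847.50 × 1.1 = $83,432.25.
$83,432.25 is within the $125,000 maximum.
Rounded to the nearest dollar: $83,432.

$83,432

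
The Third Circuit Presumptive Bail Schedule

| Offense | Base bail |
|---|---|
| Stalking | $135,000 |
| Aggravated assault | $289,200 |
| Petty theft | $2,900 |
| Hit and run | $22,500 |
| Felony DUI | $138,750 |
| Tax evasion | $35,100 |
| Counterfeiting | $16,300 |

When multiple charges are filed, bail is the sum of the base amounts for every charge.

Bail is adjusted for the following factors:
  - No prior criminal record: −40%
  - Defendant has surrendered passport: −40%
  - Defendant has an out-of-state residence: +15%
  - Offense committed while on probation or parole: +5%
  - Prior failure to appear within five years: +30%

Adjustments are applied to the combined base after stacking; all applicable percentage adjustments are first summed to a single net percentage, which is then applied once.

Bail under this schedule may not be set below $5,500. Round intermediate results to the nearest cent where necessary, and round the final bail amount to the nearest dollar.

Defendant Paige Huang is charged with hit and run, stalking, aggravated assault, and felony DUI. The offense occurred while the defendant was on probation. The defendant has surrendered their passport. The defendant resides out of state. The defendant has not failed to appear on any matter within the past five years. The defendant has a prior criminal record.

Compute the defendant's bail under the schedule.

Base amounts from the schedule: hit and run $22,500; stalking $135,000; aggravated assault $289,200; felony DUI $138,750.
Stacking rule: sum of all bases. $22,500 + $135,000 + $289,200 + $138,750 = $585,450.
Net percentage adjustment: −40% +15% +5% = −20%. $585,450 × 0.8 = $468,360.
$468,360 is at or above the $5,500 minimum.

$468,360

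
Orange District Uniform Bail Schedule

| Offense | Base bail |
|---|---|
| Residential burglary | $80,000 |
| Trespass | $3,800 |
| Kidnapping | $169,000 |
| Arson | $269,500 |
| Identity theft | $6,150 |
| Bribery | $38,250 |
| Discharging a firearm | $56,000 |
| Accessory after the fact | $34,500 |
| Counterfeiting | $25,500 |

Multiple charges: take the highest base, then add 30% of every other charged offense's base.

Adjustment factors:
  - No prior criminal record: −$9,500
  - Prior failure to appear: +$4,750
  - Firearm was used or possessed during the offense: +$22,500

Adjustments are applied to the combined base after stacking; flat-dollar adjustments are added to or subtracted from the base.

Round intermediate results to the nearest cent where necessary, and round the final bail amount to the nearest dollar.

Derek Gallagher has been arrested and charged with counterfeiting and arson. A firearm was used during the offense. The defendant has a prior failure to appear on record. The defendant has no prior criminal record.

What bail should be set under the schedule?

$294,900

Base amounts from the schedule: counterfeiting $25,500; arson $269,500.
Stacking rule: highest base plus 30% of each additional charge. Highest is arson at $269,500. Additional: $25,500 × 30% = $7,650. Combined base = $269,500 + $7,650 = $277,150.
No prior criminal record (−$9,500 flat): $277,150 − $9,500 = $267,650.
Prior failure to appear (+$4,750 flat): $267,650 + $4,750 = $272,400.
Firearm was used or possessed during the offense (+$22,500 flat): $272,400 + $22,500 = $294,900.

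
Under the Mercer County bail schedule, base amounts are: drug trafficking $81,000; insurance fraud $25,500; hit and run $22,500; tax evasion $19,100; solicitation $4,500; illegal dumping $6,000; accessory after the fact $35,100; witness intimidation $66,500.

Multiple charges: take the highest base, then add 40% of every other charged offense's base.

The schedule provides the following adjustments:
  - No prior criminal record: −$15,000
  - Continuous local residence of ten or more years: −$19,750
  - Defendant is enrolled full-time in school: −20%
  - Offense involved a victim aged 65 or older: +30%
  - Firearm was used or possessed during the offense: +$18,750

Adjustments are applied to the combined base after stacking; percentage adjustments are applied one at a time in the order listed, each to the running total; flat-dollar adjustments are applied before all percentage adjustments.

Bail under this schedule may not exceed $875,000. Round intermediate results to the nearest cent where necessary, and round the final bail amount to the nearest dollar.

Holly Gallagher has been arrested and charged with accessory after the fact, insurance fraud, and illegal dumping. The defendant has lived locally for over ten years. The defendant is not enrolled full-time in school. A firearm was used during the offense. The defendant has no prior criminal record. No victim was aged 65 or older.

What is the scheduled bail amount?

$31,700

Base amounts from the schedule: accessory after the fact $35,100; insurance fraud $25,500; illegal dumping $6,000.
Stacking rule: highest base plus 40% of each additional charge. Highest is accessory after the fact at $35,100. Additional: $25,500 × 40% = $10,200; $6,000 × 40% = $2,400. Combined base = $35,100 + $12,600 = $47,700.
No prior criminal record (−$15,000 flat): $47,700 − $15,000 = $32,700.
Continuous local residence of ten or more years (−$19,750 flat): $32,700 − $19,750 = $12,950.
Firearm was used or possessed during the offense (+$18,750 flat): $12,950 + $18,750 = $31,700.
$31,700 is within the $875,000 maximum.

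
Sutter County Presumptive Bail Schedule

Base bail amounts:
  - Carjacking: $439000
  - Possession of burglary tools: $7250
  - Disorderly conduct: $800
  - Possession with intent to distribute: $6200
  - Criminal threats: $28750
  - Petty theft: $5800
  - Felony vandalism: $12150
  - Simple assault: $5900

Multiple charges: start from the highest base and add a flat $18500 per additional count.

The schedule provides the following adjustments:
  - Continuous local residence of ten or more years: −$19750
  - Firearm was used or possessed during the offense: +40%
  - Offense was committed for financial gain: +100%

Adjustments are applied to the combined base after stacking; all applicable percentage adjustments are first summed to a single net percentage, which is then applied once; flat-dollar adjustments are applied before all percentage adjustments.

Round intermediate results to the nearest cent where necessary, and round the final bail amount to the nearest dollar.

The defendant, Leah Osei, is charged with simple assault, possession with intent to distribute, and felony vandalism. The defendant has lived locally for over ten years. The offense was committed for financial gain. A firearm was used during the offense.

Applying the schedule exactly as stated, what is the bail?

Base amounts from the schedule: simple assault $5900; possession with intent to distribute $6200; felony vandalism $12150.
Stacking rule: highest base plus $18500 per additional charge. Highest is felony vandalism at $12150; 2 additional charges → +$37000. Combined base = $49150.
Continuous local residence of ten or more years (−$19750 flat): $49150 − $19750 = $29400.
Net percentage adjustment: +40% +100% = +140%. $29400 × 2.4 = $70560.

$70560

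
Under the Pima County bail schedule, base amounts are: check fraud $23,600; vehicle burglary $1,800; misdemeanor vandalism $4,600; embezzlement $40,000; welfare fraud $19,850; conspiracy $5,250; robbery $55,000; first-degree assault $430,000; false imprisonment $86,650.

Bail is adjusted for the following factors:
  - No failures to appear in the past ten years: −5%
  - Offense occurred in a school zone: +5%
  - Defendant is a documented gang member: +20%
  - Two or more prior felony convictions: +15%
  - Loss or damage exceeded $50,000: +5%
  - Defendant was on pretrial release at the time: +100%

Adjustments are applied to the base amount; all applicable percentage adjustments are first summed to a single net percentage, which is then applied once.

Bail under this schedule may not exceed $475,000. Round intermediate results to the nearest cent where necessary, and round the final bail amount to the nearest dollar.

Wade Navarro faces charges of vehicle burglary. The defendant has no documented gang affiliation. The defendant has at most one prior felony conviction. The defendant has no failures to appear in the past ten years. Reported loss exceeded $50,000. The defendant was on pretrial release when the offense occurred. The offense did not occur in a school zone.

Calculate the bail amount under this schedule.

$3,600

Base amounts from the schedule: vehicle burglary $1,800.
Single charge. Combined base = $1,800.
Net percentage adjustment: −5% +5% +100% = +100%. $1,800 × 2 = $3,600.
$3,600 is within the $475,000 maximum.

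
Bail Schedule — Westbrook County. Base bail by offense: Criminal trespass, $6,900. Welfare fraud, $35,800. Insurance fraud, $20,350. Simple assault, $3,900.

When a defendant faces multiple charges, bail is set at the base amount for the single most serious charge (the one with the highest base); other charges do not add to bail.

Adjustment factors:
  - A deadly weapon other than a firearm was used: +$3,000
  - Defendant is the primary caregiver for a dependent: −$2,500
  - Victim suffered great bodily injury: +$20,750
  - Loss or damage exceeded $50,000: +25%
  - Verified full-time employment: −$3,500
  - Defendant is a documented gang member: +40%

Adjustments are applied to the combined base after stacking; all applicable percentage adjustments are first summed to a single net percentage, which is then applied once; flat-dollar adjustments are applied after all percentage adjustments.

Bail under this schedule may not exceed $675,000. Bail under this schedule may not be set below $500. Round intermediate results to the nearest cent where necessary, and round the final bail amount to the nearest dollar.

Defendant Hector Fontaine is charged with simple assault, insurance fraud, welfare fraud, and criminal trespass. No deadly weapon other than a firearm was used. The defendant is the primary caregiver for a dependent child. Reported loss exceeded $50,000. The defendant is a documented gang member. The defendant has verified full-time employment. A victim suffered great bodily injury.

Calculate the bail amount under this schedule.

Base amounts from the schedule: simple assault $3,900; insurance fraud $20,350; welfare fraud $35,800; criminal trespass $6,900.
Stacking rule: use the highest base only. Highest is welfare fraud at $35,800. Combined base = $35,800.
Net percentage adjustment: +25% +40% = +65%. $35,800 × 1.65 = $59,070.
Defendant is the primary caregiver for a dependent (−$2,500 flat): $59,070 − $2,500 = $56,570.
Victim suffered great bodily injury (+$20,750 flat): $56,570 + $20,750 = $77,320.
Verified full-time employment (−$3,500 flat): $77,320 − $3,500 = $73,820.
$73,820 is within the $675,000 maximum.
$73,820 is at or above the $500 minimum.

$73,820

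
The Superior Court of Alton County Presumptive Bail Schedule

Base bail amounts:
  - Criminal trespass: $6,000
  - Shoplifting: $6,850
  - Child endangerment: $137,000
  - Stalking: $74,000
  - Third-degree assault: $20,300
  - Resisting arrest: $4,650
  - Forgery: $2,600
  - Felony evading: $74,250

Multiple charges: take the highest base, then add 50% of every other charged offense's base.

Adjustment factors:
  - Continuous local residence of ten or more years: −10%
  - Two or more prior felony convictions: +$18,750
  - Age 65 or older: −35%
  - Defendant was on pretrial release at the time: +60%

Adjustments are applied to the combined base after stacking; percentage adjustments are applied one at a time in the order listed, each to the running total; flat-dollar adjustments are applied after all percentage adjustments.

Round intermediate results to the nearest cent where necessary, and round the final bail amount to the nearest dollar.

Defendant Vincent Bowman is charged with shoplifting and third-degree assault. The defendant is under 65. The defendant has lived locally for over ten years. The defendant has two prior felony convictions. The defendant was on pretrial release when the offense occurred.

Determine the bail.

Base amounts from the schedule: shoplifting $6,850; third-degree assault $20,300.
Stacking rule: highest base plus 50% of each additional charge. Highest is third-degree assault at $20,300. Additional: $6,850 × 50% = $3,425. Combined base = $20,300 + $3,425 = $23,725.
Continuous local residence of ten or more years (−10%): $23,725 × 0.9 = $21,352.50.
Defendant was on pretrial release at the time (+60%): $21,352.50 × 1.6 = $34,164.
Two or more prior felony convictions (+$18,750 flat): $34,164 + $18,750 = $52,914.

$52,914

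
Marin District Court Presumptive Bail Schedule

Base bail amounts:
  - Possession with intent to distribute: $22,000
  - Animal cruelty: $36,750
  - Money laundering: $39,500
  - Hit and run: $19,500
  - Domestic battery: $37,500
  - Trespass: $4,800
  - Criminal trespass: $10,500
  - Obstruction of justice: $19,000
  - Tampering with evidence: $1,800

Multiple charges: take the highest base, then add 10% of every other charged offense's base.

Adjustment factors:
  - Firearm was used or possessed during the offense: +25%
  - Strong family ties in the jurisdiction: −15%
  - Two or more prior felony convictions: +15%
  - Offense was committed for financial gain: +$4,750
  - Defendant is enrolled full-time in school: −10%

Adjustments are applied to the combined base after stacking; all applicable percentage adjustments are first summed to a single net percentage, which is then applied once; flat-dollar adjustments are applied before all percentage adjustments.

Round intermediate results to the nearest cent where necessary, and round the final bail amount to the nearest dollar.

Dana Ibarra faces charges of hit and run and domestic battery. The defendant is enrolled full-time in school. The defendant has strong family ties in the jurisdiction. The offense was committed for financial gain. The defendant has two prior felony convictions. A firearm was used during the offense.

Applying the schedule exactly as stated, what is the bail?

Base amounts from the schedule: hit and run $19,500; domestic battery $37,500.
Stacking rule: highest base plus 10% of each additional charge. Highest is domestic battery at $37,500. Additional: $19,500 × 10% = $1,950. Combined base = $37,500 + $1,950 = $39,450.
Offense was committed for financial gain (+$4,750 flat): $39,450 + $4,750 = $44,200.
Net percentage adjustment: +25% −15% +15% −10% = +15%. $44,200 × 1.15 = $50,830.

$50,830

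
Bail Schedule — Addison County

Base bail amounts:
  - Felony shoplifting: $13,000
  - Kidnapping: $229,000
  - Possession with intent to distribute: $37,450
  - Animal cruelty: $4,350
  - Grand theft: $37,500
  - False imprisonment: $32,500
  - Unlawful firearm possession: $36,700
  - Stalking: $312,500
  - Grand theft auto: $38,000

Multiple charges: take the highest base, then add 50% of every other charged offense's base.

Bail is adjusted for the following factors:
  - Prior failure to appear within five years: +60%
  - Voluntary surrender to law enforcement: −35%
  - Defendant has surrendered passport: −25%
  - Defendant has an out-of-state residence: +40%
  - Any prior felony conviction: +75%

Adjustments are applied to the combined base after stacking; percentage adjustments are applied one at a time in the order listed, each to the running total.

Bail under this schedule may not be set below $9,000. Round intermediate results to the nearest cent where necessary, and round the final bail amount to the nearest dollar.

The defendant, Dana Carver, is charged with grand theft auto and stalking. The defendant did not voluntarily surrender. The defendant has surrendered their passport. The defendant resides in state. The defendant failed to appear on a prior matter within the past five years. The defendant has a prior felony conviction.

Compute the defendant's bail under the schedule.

$696,150

Base amounts from the schedule: grand theft auto $38,000; stalking $312,500.
Stacking rule: highest base plus 50% of each additional charge. Highest is stalking at $312,500. Additional: $38,000 × 50% = $19,000. Combined base = $312,500 + $19,000 = $331,500.
Prior failure to appear within five years (+60%): $331,500 × 1.6 = $530,400.
Defendant has surrendered passport (−25%): $530,400 × 0.75 = $397,800.
Any prior felony conviction (+75%): $397,800 × 1.75 = $696,150.
$696,150 is at or above the $9,000 minimum.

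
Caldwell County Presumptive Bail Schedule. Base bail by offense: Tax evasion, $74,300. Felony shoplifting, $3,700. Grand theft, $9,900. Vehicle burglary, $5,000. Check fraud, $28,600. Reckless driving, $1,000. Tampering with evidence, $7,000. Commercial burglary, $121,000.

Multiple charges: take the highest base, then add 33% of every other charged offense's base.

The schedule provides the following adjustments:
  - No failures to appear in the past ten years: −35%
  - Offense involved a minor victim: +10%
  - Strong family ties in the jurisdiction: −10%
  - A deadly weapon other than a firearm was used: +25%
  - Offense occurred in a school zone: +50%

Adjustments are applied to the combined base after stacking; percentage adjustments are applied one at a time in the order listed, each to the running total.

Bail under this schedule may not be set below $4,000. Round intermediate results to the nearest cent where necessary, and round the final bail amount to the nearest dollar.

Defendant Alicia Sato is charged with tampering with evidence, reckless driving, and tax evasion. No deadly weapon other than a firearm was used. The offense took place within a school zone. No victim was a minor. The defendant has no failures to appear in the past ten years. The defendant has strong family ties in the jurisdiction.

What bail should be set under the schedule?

$67,515

Base amounts from the schedule: tampering with evidence $7,000; reckless driving $1,000; tax evasion $74,300.
Stacking rule: highest base plus 33% of each additional charge. Highest is tax evasion at $74,300. Additional: $7,000 × 33% = $2,310; $1,000 × 33% = $330. Combined base = $74,300 + $2,640 = $76,940.
No failures to appear in the past ten years (−35%): $76,940 × 0.65 = $50,011.
Strong family ties in the jurisdiction (−10%): $50,011 × 0.9 = $45,009.90.
Offense occurred in a school zone (+50%): $45,009.90 × 1.5 = $67,514.85.
$67,514.85 is at or above the $4,000 minimum.
Rounded to the nearest dollar: $67,515.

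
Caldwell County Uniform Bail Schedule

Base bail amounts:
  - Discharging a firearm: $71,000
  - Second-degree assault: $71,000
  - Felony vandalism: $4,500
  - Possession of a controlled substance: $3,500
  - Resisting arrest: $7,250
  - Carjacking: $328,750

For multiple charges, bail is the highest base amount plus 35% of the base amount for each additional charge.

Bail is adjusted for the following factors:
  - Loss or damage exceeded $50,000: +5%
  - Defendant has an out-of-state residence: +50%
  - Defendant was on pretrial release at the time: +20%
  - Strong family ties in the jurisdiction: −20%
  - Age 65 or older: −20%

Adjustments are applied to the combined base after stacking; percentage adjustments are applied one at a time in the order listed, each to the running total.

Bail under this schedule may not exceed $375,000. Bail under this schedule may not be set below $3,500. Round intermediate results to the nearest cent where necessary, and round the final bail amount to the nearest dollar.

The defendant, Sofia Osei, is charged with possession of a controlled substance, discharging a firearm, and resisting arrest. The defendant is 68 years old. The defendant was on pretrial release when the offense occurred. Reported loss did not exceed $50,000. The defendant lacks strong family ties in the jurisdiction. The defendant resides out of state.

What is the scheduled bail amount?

$107,658

Base amounts from the schedule: possession of a controlled substance $3,500; discharging a firearm $71,000; resisting arrest $7,250.
Stacking rule: highest base plus 35% of each additional charge. Highest is discharging a firearm at $71,000. Additional: $3,500 × 35% = $1,225; $7,250 × 35% = $2,537.50. Combined base = $71,000 + $3,762.50 = $74,762.50.
Defendant has an out-of-state residence (+50%): $74,762.50 × 1.5 = $112,143.75.
Defendant was on pretrial release at the time (+20%): $112,143.75 × 1.2 = $134,572.50.
Age 65 or older (−20%): $134,572.50 × 0.8 = $107,658.
$107,658 is within the $375,000 maximum.
$107,658 is at or above the $3,500 minimum.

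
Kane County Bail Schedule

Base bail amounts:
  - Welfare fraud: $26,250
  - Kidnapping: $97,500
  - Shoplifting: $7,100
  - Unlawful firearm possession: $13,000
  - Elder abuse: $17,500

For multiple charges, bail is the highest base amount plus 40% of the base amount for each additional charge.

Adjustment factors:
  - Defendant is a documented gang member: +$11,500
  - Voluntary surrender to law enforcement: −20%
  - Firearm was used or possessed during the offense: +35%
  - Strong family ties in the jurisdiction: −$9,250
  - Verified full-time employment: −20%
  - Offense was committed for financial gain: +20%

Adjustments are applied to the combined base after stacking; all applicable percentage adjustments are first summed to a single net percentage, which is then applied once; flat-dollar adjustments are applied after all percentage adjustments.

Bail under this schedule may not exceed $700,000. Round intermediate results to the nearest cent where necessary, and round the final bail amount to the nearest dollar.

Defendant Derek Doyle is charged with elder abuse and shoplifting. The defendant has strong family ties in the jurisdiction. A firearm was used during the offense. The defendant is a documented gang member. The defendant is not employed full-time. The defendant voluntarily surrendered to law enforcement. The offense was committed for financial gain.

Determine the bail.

$29,709

Base amounts from the schedule: elder abuse $17,500; shoplifting $7,100.
Stacking rule: highest base plus 40% of each additional charge. Highest is elder abuse at $17,500. Additional: $7,100 × 40% = $2,840. Combined base = $17,500 + $2,840 = $20,340.
Net percentage adjustment: −20% +35% +20% = +35%. $20,340 × 1.35 = $27,459.
Defendant is a documented gang member (+$11,500 flat): $27,459 + $11,500 = $38,959.
Strong family ties in the jurisdiction (−$9,250 flat): $38,959 − $9,250 = $29,709.
$29,709 is within the $700,000 maximum.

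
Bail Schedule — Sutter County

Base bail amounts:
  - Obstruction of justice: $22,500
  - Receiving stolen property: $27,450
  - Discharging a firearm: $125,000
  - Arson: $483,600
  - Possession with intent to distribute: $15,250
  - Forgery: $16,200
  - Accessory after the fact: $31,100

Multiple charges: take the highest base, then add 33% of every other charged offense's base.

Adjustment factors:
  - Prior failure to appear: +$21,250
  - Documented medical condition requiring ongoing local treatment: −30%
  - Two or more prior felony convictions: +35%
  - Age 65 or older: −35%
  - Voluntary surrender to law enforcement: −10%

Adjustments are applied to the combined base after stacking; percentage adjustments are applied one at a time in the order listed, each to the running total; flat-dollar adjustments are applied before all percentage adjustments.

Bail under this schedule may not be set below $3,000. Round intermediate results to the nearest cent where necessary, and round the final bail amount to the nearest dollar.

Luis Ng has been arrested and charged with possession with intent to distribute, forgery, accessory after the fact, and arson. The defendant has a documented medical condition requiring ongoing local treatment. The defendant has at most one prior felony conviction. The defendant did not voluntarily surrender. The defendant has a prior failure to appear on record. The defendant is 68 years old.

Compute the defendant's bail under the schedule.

Base amounts from the schedule: possession with intent to distribute $15,250; forgery $16,200; accessory after the fact $31,100; arson $483,600.
Stacking rule: highest base plus 33% of each additional charge. Highest is arson at $483,600. Additional: $15,250 × 33% = $5,032.50; $16,200 × 33% = $5,346; $31,100 × 33% = $10,263. Combined base = $483,600 + $20,641.50 = $504,241.50.
Prior failure to appear (+$21,250 flat): $504,241.50 + $21,250 = $525,491.50.
Documented medical condition requiring ongoing local treatment (−30%): $525,491.50 × 0.7 = $367,844.05.
Age 65 or older (−35%): $367,844.05 × 0.65 = $239,098.63.
$239,098.63 is at or above the $3,000 minimum.
Rounded to the nearest dollar: $239,099.

$239,099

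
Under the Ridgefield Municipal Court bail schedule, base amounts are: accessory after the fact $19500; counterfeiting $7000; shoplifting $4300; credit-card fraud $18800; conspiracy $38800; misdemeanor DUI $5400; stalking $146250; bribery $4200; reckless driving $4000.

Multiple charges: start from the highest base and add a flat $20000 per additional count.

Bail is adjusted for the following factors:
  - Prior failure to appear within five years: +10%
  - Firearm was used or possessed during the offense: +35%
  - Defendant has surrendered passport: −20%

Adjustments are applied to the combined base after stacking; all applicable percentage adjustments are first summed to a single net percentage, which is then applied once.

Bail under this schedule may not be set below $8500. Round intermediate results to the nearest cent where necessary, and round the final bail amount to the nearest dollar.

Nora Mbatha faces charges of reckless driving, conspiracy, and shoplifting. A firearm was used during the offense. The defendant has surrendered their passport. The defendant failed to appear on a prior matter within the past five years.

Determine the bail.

$98500

Base amounts from the schedule: reckless driving $4000; conspiracy $38800; shoplifting $4300.
Stacking rule: highest base plus $20000 per additional charge. Highest is conspiracy at $38800; 2 additional charges → +$40000. Combined base = $78800.
Net percentage adjustment: +10% +35% −20% = +25%. $78800 × 1.25 = $98500.
$98500 is at or above the $8500 minimum.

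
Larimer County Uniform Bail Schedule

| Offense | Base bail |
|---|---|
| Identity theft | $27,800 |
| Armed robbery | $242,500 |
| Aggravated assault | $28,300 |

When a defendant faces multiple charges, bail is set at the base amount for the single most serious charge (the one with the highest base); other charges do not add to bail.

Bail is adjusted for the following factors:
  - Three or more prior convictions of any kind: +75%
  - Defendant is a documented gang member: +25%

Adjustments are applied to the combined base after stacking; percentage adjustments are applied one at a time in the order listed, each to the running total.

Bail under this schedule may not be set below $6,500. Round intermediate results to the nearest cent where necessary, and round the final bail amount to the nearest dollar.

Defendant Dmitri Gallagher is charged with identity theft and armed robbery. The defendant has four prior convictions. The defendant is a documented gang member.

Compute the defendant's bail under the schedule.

$530,469

Base amounts from the schedule: identity theft $27,800; armed robbery $242,500.
Stacking rule: use the highest base only. Highest is armed robbery at $242,500. Combined base = $242,500.
Three or more prior convictions of any kind (+75%): $242,500 × 1.75 = $424,375.
Defendant is a documented gang member (+25%): $424,375 × 1.25 = $530,468.75.
$530,468.75 is at or above the $6,500 minimum.
Rounded to the nearest dollar: $530,469.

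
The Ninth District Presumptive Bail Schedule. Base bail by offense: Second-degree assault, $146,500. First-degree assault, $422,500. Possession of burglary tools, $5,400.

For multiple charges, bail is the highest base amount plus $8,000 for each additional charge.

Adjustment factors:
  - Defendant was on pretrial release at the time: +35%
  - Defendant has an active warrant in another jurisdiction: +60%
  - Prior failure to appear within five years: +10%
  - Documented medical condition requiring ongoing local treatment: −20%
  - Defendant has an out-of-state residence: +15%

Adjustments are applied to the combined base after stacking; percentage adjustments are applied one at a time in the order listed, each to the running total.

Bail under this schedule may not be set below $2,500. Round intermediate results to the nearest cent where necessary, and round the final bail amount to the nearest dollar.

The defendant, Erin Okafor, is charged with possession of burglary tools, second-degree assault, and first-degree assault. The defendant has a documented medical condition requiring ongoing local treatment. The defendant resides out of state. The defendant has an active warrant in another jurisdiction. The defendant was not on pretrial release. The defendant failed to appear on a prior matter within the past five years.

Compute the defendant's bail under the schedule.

$710,019

Base amounts from the schedule: possession of burglary tools $5,400; second-degree assault $146,500; first-degree assault $422,500.
Stacking rule: highest base plus $8,000 per additional charge. Highest is first-degree assault at $422,500; 2 additional charges → +$16,000. Combined base = $438,500.
Defendant has an active warrant in another jurisdiction (+60%): $438,500 × 1.6 = $701,600.
Prior failure to appear within five years (+10%): $701,600 × 1.1 = $771,760.
Documented medical condition requiring ongoing local treatment (−20%): $771,760 × 0.8 = $617,408.
Defendant has an out-of-state residence (+15%): $617,408 × 1.15 = $710,019.20.
$710,019.20 is at or above the $2,500 minimum.
Rounded to the nearest dollar: $710,019.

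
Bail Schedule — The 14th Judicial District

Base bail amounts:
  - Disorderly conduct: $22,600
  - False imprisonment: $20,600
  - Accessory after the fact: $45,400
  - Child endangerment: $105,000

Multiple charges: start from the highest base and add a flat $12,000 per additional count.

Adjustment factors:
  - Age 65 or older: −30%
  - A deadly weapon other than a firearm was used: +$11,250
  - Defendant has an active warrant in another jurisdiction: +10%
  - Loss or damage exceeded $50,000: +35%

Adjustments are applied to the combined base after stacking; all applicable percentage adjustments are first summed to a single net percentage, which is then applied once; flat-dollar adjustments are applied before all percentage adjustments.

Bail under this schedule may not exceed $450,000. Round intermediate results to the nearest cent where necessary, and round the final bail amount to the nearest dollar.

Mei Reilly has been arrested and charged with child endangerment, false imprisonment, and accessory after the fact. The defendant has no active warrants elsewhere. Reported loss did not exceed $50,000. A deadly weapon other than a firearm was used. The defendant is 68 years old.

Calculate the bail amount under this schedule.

Base amounts from the schedule: child endangerment $105,000; false imprisonment $20,600; accessory after the fact $45,400.
Stacking rule: highest base plus $12,000 per additional charge. Highest is child endangerment at $105,000; 2 additional charges → +$24,000. Combined base = $129,000.
A deadly weapon other than a firearm was used (+$11,250 flat): $129,000 + $11,250 = $140,250.
Age 65 or older (−30%): $140,250 × 0.7 = $98,175.
$98,175 is within the $450,000 maximum.

$98,175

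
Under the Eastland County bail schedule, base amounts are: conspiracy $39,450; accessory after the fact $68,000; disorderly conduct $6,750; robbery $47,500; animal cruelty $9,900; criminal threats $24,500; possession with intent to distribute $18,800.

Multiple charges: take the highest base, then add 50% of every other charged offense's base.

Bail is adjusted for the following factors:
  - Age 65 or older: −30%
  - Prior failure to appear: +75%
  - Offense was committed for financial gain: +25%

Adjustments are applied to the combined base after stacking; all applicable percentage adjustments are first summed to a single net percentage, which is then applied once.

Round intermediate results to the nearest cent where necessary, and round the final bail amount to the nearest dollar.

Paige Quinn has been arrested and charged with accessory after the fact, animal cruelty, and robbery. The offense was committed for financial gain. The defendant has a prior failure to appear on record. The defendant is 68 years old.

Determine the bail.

Base amounts from the schedule: accessory after the fact $68,000; animal cruelty $9,900; robbery $47,500.
Stacking rule: highest base plus 50% of each additional charge. Highest is accessory after the fact at $68,000. Additional: $9,900 × 50% = $4,950; $47,500 × 50% = $23,750. Combined base = $68,000 + $28,700 = $96,700.
Net percentage adjustment: −30% +75% +25% = +70%. $96,700 × 1.7 = $164,390.

$164,390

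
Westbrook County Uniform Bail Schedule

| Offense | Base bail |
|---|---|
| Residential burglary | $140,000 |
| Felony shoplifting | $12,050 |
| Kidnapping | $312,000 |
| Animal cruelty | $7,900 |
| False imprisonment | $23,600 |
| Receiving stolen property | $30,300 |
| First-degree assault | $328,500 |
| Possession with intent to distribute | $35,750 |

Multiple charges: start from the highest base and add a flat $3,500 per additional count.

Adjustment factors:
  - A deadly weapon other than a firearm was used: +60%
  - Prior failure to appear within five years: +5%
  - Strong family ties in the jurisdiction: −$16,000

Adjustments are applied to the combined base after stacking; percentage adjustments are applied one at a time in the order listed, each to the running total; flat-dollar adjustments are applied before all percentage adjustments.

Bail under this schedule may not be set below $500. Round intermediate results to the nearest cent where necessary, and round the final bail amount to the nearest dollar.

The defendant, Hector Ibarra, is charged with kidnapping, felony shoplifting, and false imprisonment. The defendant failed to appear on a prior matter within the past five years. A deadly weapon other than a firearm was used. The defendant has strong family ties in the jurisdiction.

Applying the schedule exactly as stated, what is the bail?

Base amounts from the schedule: kidnapping $312,000; felony shoplifting $12,050; false imprisonment $23,600.
Stacking rule: highest base plus $3,500 per additional charge. Highest is kidnapping at $312,000; 2 additional charges → +$7,000. Combined base = $319,000.
Strong family ties in the jurisdiction (−$16,000 flat): $319,000 − $16,000 = $303,000.
A deadly weapon other than a firearm was used (+60%): $303,000 × 1.6 = $484,800.
Prior failure to appear within five years (+5%): $484,800 × 1.05 = $509,040.
$509,040 is at or above the $500 minimum.

$509,040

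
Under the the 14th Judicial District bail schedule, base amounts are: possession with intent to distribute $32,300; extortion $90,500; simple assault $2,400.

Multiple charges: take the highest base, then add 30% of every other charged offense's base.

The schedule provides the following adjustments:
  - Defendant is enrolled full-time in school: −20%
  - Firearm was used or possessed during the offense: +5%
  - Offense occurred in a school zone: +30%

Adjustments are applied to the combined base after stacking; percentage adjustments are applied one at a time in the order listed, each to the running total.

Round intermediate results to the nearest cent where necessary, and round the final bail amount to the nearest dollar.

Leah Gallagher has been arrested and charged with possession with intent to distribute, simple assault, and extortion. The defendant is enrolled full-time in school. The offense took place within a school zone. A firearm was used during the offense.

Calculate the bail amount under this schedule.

Base amounts from the schedule: possession with intent to distribute $32,300; simple assault $2,400; extortion $90,500.
Stacking rule: highest base plus 30% of each additional charge. Highest is extortion at $90,500. Additional: $32,300 × 30% = $9,690; $2,400 × 30% = $720. Combined base = $90,500 + $10,410 = $100,910.
Defendant is enrolled full-time in school (−20%): $100,910 × 0.8 = $80,728.
Firearm was used or possessed during the offense (+5%): $80,728 × 1.05 = $84,764.40.
Offense occurred in a school zone (+30%): $84,764.40 × 1.3 = $110,193.72.
Rounded to the nearest dollar: $110,194.

$110,194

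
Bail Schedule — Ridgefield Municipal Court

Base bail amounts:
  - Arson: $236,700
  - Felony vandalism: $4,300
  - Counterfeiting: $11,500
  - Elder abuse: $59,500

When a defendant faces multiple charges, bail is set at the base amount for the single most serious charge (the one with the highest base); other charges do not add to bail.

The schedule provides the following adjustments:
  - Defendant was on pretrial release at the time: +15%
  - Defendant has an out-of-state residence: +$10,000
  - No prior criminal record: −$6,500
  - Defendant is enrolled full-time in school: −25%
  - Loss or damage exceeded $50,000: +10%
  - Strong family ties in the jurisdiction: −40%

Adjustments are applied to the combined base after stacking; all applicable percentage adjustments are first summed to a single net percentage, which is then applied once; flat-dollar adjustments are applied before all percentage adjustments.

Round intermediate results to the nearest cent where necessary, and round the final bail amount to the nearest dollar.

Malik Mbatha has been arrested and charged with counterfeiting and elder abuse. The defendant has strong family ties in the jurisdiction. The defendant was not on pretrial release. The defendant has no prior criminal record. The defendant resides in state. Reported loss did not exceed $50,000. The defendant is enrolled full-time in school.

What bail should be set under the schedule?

$18,550

Base amounts from the schedule: counterfeiting $11,500; elder abuse $59,500.
Stacking rule: use the highest base only. Highest is elder abuse at $59,500. Combined base = $59,500.
No prior criminal record (−$6,500 flat): $59,500 − $6,500 = $53,000.
Net percentage adjustment: −25% −40% = −65%. $53,000 × 0.35 = $18,550.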